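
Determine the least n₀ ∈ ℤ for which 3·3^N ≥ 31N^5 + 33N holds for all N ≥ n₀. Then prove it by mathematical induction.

n₀ = 15

At N = 14: 14348907 < 16673006, so the inequality fails and n₀ ≥ 15. We prove 3·3^N ≥ 31N^5 + 33N for all N ≥ 15.
For the base case N = 15: 3·3^N = 43046721 and 31N^5 + 33N = 23541120, so 43046721 ≥ 23541120.
For the inductive step, assume it holds for an arbitrary i ≥ 15, so 3·3^i ≥ 31i^5 + 33i.
Then 3·3^(i + 1) = 3·(3·3^i) ≥ 3·(31i^5 + 33i).
Also, for i ≥ 15 we have 3·(31i^5 + 33i) ≥ 31(i+1)^5 + 33(i+1), since 3·(31i^5 + 33i) − (31(i+1)^5 + 33(i+1)) = 62i^5 - 155i^4 - 310i^3 - 310i^2 - 89i - 64, which is nonnegative for all i ≥ 15.
Combining, 3·3^(i + 1) ≥ 31(i+1)^5 + 33(i+1).
By induction, the statement is established for all N ≥ 15.
Hence the smallest such n₀ is 15.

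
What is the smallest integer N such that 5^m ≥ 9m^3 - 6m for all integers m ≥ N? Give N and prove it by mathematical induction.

N = 4

At m = 3: 125 < 225, so the inequality fails and N ≥ 4. We prove 5^m ≥ 9m^3 - 6m for all m ≥ 4.
Base case (m = 4): 5^m = 625 and 9m^3 - 6m = 552, so 625 ≥ 552.
Inductive step: suppose the statement holds for some p ≥ 4, so 5^p ≥ 9p^3 - 6p.
Then 5^(p + 1) = 5·(5^p) ≥ 5·(9p^3 - 6p).
Also, for p ≥ 4 we have 5·(9p^3 - 6p) ≥ 9(p+1)^3 - 6(p+1), since 5·(9p^3 - 6p) − (9(p+1)^3 - 6(p+1)) = 36p^3 - 27p^2 - 51p - 3, which is nonnegative for all p ≥ 4.
Combining, 5^(p + 1) ≥ 9(p+1)^3 - 6(p+1).
This completes the induction.
Hence the smallest such N is 4.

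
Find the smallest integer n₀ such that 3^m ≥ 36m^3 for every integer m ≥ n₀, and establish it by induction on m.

n₀ = 10

At m = 9: 19683 < 26244, so the inequality fails and n₀ ≥ 10. We prove 3^m ≥ 36m^3 for all m ≥ 10.
For the base case m = 10: 3^m = 59049 and 36m^3 = 36000, so 59049 ≥ 36000.
Inductive step: suppose the statement holds for some r ≥ 10, so 3^r ≥ 36r^3.
Then 3^(r + 1) = 3·(3^r) ≥ 3·(36r^3).
Also, for r ≥ 10 we have 3·(36r^3) ≥ 36(r+1)^3, since 3 ≥ (1 + 1/r)^3 for all r ≥ 10.
Combining, 3^(r + 1) ≥ 36(r+1)^3.
This completes the induction.
Hence the smallest such n₀ is 10.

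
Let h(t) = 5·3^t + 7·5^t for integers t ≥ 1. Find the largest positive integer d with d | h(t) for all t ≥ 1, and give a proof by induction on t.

Computing the first values: h(1) = 50 and h(2) = 220; gcd(50, 220) = 10, so d ≤ 10.
We prove 10 | 5·3^t + 7·5^t for all t ≥ 1 by induction on t.
Base step (t = 1): h(1) = 50 = 10·(5), so 10 | h(1).
Suppose the result is true for t = p, i.e. 10 | h(p). Then
h(p+1) − 5·h(p) = (5·3^(p+1) + 7·5^(p+1)) − 5·(5·3^p + 7·5^p) = (5)·3^p·(3 − 5) = (-10)·3^p. Since 10 | h(p) by the inductive hypothesis, 10 | 5·h(p); and 10 | -10 since -10 = 10·-1. Therefore 10 | h(p+1).
This completes the induction.
Therefore the largest such d is 10.

d = 10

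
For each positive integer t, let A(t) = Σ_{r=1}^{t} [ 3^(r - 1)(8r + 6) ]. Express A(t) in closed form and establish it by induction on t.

A(t) = 3^t(4t + 1) - 1

We claim A(t) = 3^t(4t + 1) - 1 for all t ≥ 1.
When t = 1: A(1) = 14, and the closed form gives 14. They agree.
Inductive step: assume the claim holds for t = r, so A(r) = 3^r(4r + 1) - 1.
Then A(r+1) = A(r) + (3^r(8r + 14)) = (3^r(4r + 1) - 1) + (3^r(8r + 14)).
Simplifying, A(r+1) = 12·3^r·r + 15·3^r - 1 = 3^(r+1)(4(r+1) + 1) - 1,
which is the closed form with t = r+1.
This completes the induction.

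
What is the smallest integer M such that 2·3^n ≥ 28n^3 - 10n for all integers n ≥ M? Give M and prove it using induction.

At n = 8: 13122 < 14256, so the inequality fails and M ≥ 9. We prove 2·3^n ≥ 28n^3 - 10n for all n ≥ 9.
Base case (n = 9): 2·3^n = 39366 and 28n^3 - 10n = 20322, so 39366 ≥ 20322.
Inductive step: assume the claim holds for n = j, so 2·3^j ≥ 28j^3 - 10j.
Then 2·3^(j + 1) = 3·(2·3^j) ≥ 3·(28j^3 - 10j).
Also, for j ≥ 9 we have 3·(28j^3 - 10j) ≥ 28(j+1)^3 - 10(j+1), since 3·(28j^3 - 10j) − (28(j+1)^3 - 10(j+1)) = 56j^3 - 84j^2 - 104j - 18, which is nonnegative for all j ≥ 9.
Combining, 2·3^(j + 1) ≥ 28(j+1)^3 - 10(j+1).
By induction, the statement is established for all n ≥ 9.
Hence the smallest such M is 9.

M = 9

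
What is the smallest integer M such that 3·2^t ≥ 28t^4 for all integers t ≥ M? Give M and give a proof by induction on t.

M = 21

At t = 20: 3145728 < 4480000, so the inequality fails and M ≥ 21. We prove 3·2^t ≥ 28t^4 for all t ≥ 21.
For the base case t = 21: 3·2^t = 6291456 and 28t^4 = 5445468, so 6291456 ≥ 5445468.
Suppose the result is true for t = p, so 3·2^p ≥ 28p^4.
Then 3·2^(p + 1) = 2·(3·2^p) ≥ 2·(28p^4).
Also, for p ≥ 21 we have 2·(28p^4) ≥ 28(p+1)^4, since 2 ≥ (1 + 1/p)^4 for all p ≥ 21.
Combining, 3·2^(p + 1) ≥ 28(p+1)^4.
Hence, by induction on t, the claim holds for every t ≥ 21.
Hence the smallest such M is 21.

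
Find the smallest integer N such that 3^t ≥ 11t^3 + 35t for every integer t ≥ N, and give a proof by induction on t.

At t = 7: 2187 < 4018, so the inequality fails and N ≥ 8. We prove 3^t ≥ 11t^3 + 35t for all t ≥ 8.
Base case (t = 8): 3^t = 6561 and 11t^3 + 35t = 5912, so 6561 ≥ 5912.
Suppose the result is true for t = m, so 3^m ≥ 11m^3 + 35m.
Then 3^(m + 1) = 3·(3^m) ≥ 3·(11m^3 + 35m).
Also, for m ≥ 8 we have 3·(11m^3 + 35m) ≥ 11(m+1)^3 + 35(m+1), since 3·(11m^3 + 35m) − (11(m+1)^3 + 35(m+1)) = 22m^3 - 33m^2 + 37m - 46, which is nonnegative for all m ≥ 8.
Combining, 3^(m + 1) ≥ 11(m+1)^3 + 35(m+1).
This completes the induction.
Hence the smallest such N is 8.

N = 8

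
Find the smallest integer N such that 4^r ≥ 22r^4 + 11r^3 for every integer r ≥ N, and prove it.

At r = 8: 65536 < 95744, so the inequality fails and N ≥ 9. We prove 4^r ≥ 22r^4 + 11r^3 for all r ≥ 9.
When r = 9: 4^r = 262144 and 22r^4 + 11r^3 = 152361, so 262144 ≥ 152361.
Suppose the result is true for r = j, so 4^j ≥ 22j^4 + 11j^3.
Then 4^(j + 1) = 4·(4^j) ≥ 4·(22j^4 + 11j^3).
Also, for j ≥ 9 we have 4·(22j^4 + 11j^3) ≥ 22(j+1)^4 + 11(j+1)^3, since 4·(22j^4 + 11j^3) − (22(j+1)^4 + 11(j+1)^3) = 66j^4 - 55j^3 - 165j^2 - 121j - 33, which is nonnegative for all j ≥ 9.
Combining, 4^(j + 1) ≥ 22(j+1)^4 + 11(j+1)^3.
By induction, the statement is established for all r ≥ 9.
Hence the smallest such N is 9.

N = 9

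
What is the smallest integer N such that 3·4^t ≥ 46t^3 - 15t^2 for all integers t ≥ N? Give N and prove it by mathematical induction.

N = 6

At t = 5: 3072 < 5375, so the inequality fails and N ≥ 6. We prove 3·4^t ≥ 46t^3 - 15t^2 for all t ≥ 6.
For the base case t = 6: 3·4^t = 12288 and 46t^3 - 15t^2 = 9396, so 12288 ≥ 9396.
For the inductive step, assume it holds for an arbitrary p ≥ 6, so 3·4^p ≥ 46p^3 - 15p^2.
Then 3·4^(p + 1) = 4·(3·4^p) ≥ 4·(46p^3 - 15p^2).
Also, for p ≥ 6 we have 4·(46p^3 - 15p^2) ≥ 46(p+1)^3 - 15(p+1)^2, since 4·(46p^3 - 15p^2) − (46(p+1)^3 - 15(p+1)^2) = 138p^3 - 183p^2 - 108p - 31, which is nonnegative for all p ≥ 6.
Combining, 3·4^(p + 1) ≥ 46(p+1)^3 - 15(p+1)^2.
By the principle of mathematical induction, the result holds for all t ≥ 6.
Hence the smallest such N is 6.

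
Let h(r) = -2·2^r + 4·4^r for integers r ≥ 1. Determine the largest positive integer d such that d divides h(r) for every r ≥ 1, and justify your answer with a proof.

d = 4

Computing the first values: h(1) = 12 and h(2) = 56; gcd(12, 56) = 4, so d ≤ 4.
We prove 4 | -2·2^r + 4·4^r for all r ≥ 1 by induction on r.
For the base case r = 1: h(1) = 12 = 4·(3), so 4 | h(1).
Inductive step: assume the claim holds for r = m, i.e. 4 | h(m). Then
h(m+1) − 4·h(m) = (-2·2^(m+1) + 4·4^(m+1)) − 4·(-2·2^m + 4·4^m) = (-2)·2^m·(2 − 4) = (4)·2^m. Since 4 | h(m) by the inductive hypothesis, 4 | 4·h(m); and 4 | 4 since 4 = 4·1. Therefore 4 | h(m+1).
By induction, the statement is established for all r ≥ 1.
Therefore the largest such d is 4.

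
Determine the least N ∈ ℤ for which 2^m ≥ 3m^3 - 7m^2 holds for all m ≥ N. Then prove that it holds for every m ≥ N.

N = 13

At m = 12: 4096 < 4176, so the inequality fails and N ≥ 13. We prove 2^m ≥ 3m^3 - 7m^2 for all m ≥ 13.
Base case (m = 13): 2^m = 8192 and 3m^3 - 7m^2 = 5408, so 8192 ≥ 5408.
Inductive step: assume the claim holds for m = j, so 2^j ≥ 3j^3 - 7j^2.
Then 2^(j + 1) = 2·(2^j) ≥ 2·(3j^3 - 7j^2).
Also, for j ≥ 13 we have 2·(3j^3 - 7j^2) ≥ 3(j+1)^3 - 7(j+1)^2, since 2·(3j^3 - 7j^2) − (3(j+1)^3 - 7(j+1)^2) = 3j^3 - 16j^2 + 5j + 4, which is nonnegative for all j ≥ 13.
Combining, 2^(j + 1) ≥ 3(j+1)^3 - 7(j+1)^2.
By the principle of mathematical induction, the result holds for all m ≥ 13.
Hence the smallest such N is 13.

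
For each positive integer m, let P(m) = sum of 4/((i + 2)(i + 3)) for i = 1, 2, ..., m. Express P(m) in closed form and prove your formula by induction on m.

We claim P(m) = 4m/(3(m + 3)) for all m ≥ 1.
Base case (m = 1): P(1) = 1/3, and the closed form gives 1/3. They agree.
Inductive step: suppose the statement holds for some i ≥ 1, so P(i) = 4i/(3(i + 3)).
Then P(i+1) = P(i) + (4/((i + 3)(i + 4))) = (4i/(3(i + 3))) + (4/((i + 3)(i + 4))).
Simplifying, P(i+1) = 4(i + 1)/(3(i + 4)) = 4(i+1)/(3((i+1) + 3)),
which is the closed form with m = i+1.
This completes the induction.

P(m) = 4m/(3(m + 3))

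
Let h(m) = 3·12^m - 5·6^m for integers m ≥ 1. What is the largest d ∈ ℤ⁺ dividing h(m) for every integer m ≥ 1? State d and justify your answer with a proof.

Computing the first values: h(1) = 6 and h(2) = 252; gcd(6, 252) = 6, so d ≤ 6.
We prove 6 | 3·12^m - 5·6^m for all m ≥ 1 by induction on m.
Base step (m = 1): h(1) = 6 = 6·(1), so 6 | h(1).
For the inductive step, assume it holds for an arbitrary k ≥ 1, i.e. 6 | h(k). Then
h(k+1) − 12·h(k) = (3·12^(k+1) - 5·6^(k+1)) − 12·(3·12^k - 5·6^k) = (-5)·6^k·(6 − 12) = (30)·6^k. Since 6 | h(k) by the inductive hypothesis, 6 | 12·h(k); and 6 | 30 since 30 = 6·5. Therefore 6 | h(k+1).
By induction, the statement is established for all m ≥ 1.
Therefore the largest such d is 6.

d = 6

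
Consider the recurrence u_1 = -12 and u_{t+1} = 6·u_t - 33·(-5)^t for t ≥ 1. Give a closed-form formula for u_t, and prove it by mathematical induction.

Computing the first terms: u_1 = -12, u_2 = 93, u_3 = -267. This suggests u_t = 3(-5)^t + 3·6^(t - 1).
For the base case t = 1: the formula gives -12 = -12 = u_1.
Inductive step: suppose the statement holds for some k ≥ 1, so u_k = 3(-5)^k + 3·6^(k - 1).
Then u_{k+1} = 6·u_k - 33·(-5)^k = 6·(3(-5)^k + 3·6^(k - 1)) - 33·(-5)^k = 3(-5)^(k + 1) + 3·6^k = 3(-5)^(k+1) + 3·6^((k+1) - 1),
which is the claimed formula at t = k+1.
Hence, by induction on t, the claim holds for every t ≥ 1.

u_t = 3(-5)^t + 3·6^(t - 1)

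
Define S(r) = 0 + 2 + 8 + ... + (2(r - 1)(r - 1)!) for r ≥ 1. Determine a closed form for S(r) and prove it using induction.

S(r) = 2r! - 2

We claim S(r) = 2r! - 2 for all r ≥ 1.
When r = 1: S(1) = 0, and the closed form gives 0. They agree.
Inductive step: suppose the statement holds for some i ≥ 1, so S(i) = 2i! - 2.
Then S(i+1) = S(i) + (2i·i!) = (2i! - 2) + (2i·i!).
Simplifying, S(i+1) = 2(i+1)! - 2,
which is the closed form with r = i+1.
Hence, by induction on r, the claim holds for every r ≥ 1.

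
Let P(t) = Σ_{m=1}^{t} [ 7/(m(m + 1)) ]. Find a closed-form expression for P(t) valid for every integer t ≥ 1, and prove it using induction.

We claim P(t) = 7t/(t + 1) for all t ≥ 1.
When t = 1: P(1) = 7/2, and the closed form gives 7/2. They agree.
Inductive step: assume the claim holds for t = m, so P(m) = 7m/(m + 1).
Then P(m+1) = P(m) + (7/((m + 1)(m + 2))) = (7m/(m + 1)) + (7/((m + 1)(m + 2))).
Simplifying, P(m+1) = 7(m + 1)/(m + 2) = 7(m+1)/((m+1) + 1),
which is the closed form with t = m+1.
Hence, by induction on t, the claim holds for every t ≥ 1.

P(t) = 7t/(t + 1)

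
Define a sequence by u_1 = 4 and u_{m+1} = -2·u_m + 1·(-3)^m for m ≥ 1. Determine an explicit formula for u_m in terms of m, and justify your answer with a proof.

Computing the first terms: u_1 = 4, u_2 = -11, u_3 = 31. This suggests u_m = (-2)^(m - 1) - (-3)^m.
For the base case m = 1: the formula gives 4 = 4 = u_1.
Inductive step: suppose the statement holds for some j ≥ 1, so u_j = (-2)^(j - 1) - (-3)^j.
Then u_{j+1} = -2·u_j + 1·(-3)^j = -2·((-2)^(j - 1) - (-3)^j) + 1·(-3)^j = (-2)^j - (-3)^(j + 1) = (-2)^((j+1) - 1) - (-3)^(j+1),
which is the claimed formula at m = j+1.
This completes the induction.

u_m = (-2)^(m - 1) - (-3)^m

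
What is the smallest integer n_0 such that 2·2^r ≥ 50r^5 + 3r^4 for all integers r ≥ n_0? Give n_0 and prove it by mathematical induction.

n_0 = 29

At r = 28: 536870912 < 862362368, so the inequality fails and n_0 ≥ 29. We prove 2·2^r ≥ 50r^5 + 3r^4 for all r ≥ 29.
Base case (r = 29): 2·2^r = 1073741824 and 50r^5 + 3r^4 = 1027679293, so 1073741824 ≥ 1027679293.
Inductive step: suppose the statement holds for some i ≥ 29, so 2·2^i ≥ 50i^5 + 3i^4.
Then 2·2^(i + 1) = 2·(2·2^i) ≥ 2·(50i^5 + 3i^4).
Also, for i ≥ 29 we have 2·(50i^5 + 3i^4) ≥ 50(i+1)^5 + 3(i+1)^4, since 2·(50i^5 + 3i^4) − (50(i+1)^5 + 3(i+1)^4) = 50i^5 - 247i^4 - 512i^3 - 518i^2 - 262i - 53, which is nonnegative for all i ≥ 29.
Combining, 2·2^(i + 1) ≥ 50(i+1)^5 + 3(i+1)^4.
By induction, the statement is established for all r ≥ 29.
Hence the smallest such n_0 is 29.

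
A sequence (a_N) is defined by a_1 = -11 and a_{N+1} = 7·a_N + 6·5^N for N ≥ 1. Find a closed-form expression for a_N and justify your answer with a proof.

a_N = -3·5^N + 4·7^(N - 1)

Computing the first terms: a_1 = -11, a_2 = -47, a_3 = -179. This suggests a_N = -3·5^N + 4·7^(N - 1).
For the base case N = 1: the formula gives -11 = -11 = a_1.
For the inductive step, assume it holds for an arbitrary p ≥ 1, so a_p = -3·5^p + 4·7^(p - 1).
Then a_{p+1} = 7·a_p + 6·5^p = 7·(-3·5^p + 4·7^(p - 1)) + 6·5^p = -3·5^(p + 1) + 4·7^p = -3·5^(p+1) + 4·7^((p+1) - 1),
which is the claimed formula at N = p+1.
By the principle of mathematical induction, the result holds for all N ≥ 1.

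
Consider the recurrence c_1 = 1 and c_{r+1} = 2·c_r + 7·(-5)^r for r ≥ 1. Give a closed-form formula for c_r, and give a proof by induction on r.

Computing the first terms: c_1 = 1, c_2 = -33, c_3 = 109. This suggests c_r = -(-5)^r - 2^(r + 1).
Base case (r = 1): the formula gives 1 = 1 = c_1.
Inductive step: assume the claim holds for r = j, so c_j = -(-5)^j - 2^(j + 1).
Then c_{j+1} = 2·c_j + 7·(-5)^j = 2·(-(-5)^j - 2^(j + 1)) + 7·(-5)^j = -(-5)^(j + 1) - 2^(j + 2) = -(-5)^(j+1) - 2^((j+1) + 1),
which is the claimed formula at r = j+1.
This completes the induction.

c_r = -(-5)^r - 2^(r + 1)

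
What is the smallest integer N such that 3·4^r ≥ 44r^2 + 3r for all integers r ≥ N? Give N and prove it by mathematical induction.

N = 4

At r = 3: 192 < 405, so the inequality fails and N ≥ 4. We prove 3·4^r ≥ 44r^2 + 3r for all r ≥ 4.
For the base case r = 4: 3·4^r = 768 and 44r^2 + 3r = 716, so 768 ≥ 716.
For the inductive step, assume it holds for an arbitrary k ≥ 4, so 3·4^k ≥ 44k^2 + 3k.
Then 3·4^(k + 1) = 4·(3·4^k) ≥ 4·(44k^2 + 3k).
Also, for k ≥ 4 we have 4·(44k^2 + 3k) ≥ 44(k+1)^2 + 3(k+1), since 4·(44k^2 + 3k) − (44(k+1)^2 + 3(k+1)) = 132k^2 - 79k - 47, which is nonnegative for all k ≥ 4.
Combining, 3·4^(k + 1) ≥ 44(k+1)^2 + 3(k+1).
Hence, by induction on r, the claim holds for every r ≥ 4.
Hence the smallest such N is 4.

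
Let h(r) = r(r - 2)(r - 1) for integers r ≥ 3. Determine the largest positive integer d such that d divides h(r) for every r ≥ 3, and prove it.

Computing the first values: h(3) = 6 and h(4) = 24; gcd(6, 24) = 6, so d ≤ 6.
We prove 6 | r(r - 2)(r - 1) for all r ≥ 3 by induction on r.
For the base case r = 3: h(3) = 6 = 6·(1), so 6 | h(3).
For the inductive step, assume it holds for an arbitrary i ≥ 3, i.e. 6 | h(i). Then
h(i+1) − h(i) = (i-1)·i·(i+1) − (i-2)·(i-1)·i = (i-1)·i·[(i+1) − (i-2)] = 3·(i-1)·i. The product of 2 consecutive integers is divisible by (2)! = 2, so h(i+1) − h(i) is divisible by 3·2 = 6. By the inductive hypothesis 6 | h(i), hence 6 | h(i+1).
By induction, the statement is established for all r ≥ 3.
Therefore the largest such d is 6.

d = 6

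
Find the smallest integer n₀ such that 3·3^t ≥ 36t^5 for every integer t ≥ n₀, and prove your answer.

At t = 14: 14348907 < 19361664, so the inequality fails and n₀ ≥ 15. We prove 3·3^t ≥ 36t^5 for all t ≥ 15.
When t = 15: 3·3^t = 43046721 and 36t^5 = 27337500, so 43046721 ≥ 27337500.
Suppose the result is true for t = p, so 3·3^p ≥ 36p^5.
Then 3·3^(p + 1) = 3·(3·3^p) ≥ 3·(36p^5).
Also, for p ≥ 15 we have 3·(36p^5) ≥ 36(p+1)^5, since 3 ≥ (1 + 1/p)^5 for all p ≥ 15.
Combining, 3·3^(p + 1) ≥ 36(p+1)^5.
By induction, the statement is established for all t ≥ 15.
Hence the smallest such n₀ is 15.

n₀ = 15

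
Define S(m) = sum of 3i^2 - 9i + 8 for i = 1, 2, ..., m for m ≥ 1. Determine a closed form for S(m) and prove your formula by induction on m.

S(m) = m(m^2 - 3m + 4)

We claim S(m) = m(m^2 - 3m + 4) for all m ≥ 1.
For the base case m = 1: S(1) = 2, and the closed form gives 2. They agree.
Inductive step: suppose the statement holds for some i ≥ 1, so S(i) = i(i^2 - 3i + 4).
Then S(i+1) = S(i) + (3i^2 - 3i + 2) = (i(i^2 - 3i + 4)) + (3i^2 - 3i + 2).
Simplifying, S(i+1) = (i + 1)(i^2 - i + 2) = (i+1)((i+1)^2 - 3(i+1) + 4),
which is the closed form with m = i+1.
Hence, by induction on m, the claim holds for every m ≥ 1.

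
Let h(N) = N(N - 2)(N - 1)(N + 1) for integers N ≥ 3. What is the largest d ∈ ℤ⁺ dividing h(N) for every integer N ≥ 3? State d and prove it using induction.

Computing the first values: h(3) = 24 and h(4) = 120; gcd(24, 120) = 24, so d ≤ 24.
We prove 24 | N(N - 2)(N - 1)(N + 1) for all N ≥ 3 by induction on N.
Base case (N = 3): h(3) = 24 = 24·(1), so 24 | h(3).
For the inductive step, assume it holds for an arbitrary p ≥ 3, i.e. 24 | h(p). Then
h(p+1) − h(p) = (p-1)·p·(p+1)·(p+2) − (p-2)·(p-1)·p·(p+1) = (p-1)·p·(p+1)·[(p+2) − (p-2)] = 4·(p-1)·p·(p+1). The product of 3 consecutive integers is divisible by (3)! = 6, so h(p+1) − h(p) is divisible by 4·6 = 24. By the inductive hypothesis 24 | h(p), hence 24 | h(p+1).
This completes the induction.
Therefore the largest such d is 24.

d = 24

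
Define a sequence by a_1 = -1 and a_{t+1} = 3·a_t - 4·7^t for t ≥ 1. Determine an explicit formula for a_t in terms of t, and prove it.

a_t = 2·3^t - 7^t

Computing the first terms: a_1 = -1, a_2 = -31, a_3 = -289. This suggests a_t = 2·3^t - 7^t.
When t = 1: the formula gives -1 = -1 = a_1.
Inductive step: suppose the statement holds for some j ≥ 1, so a_j = 2·3^j - 7^j.
Then a_{j+1} = 3·a_j - 4·7^j = 3·(2·3^j - 7^j) - 4·7^j = 2·3^(j + 1) - 7^(j + 1),
which is the claimed formula at t = j+1.
Hence, by induction on t, the claim holds for every t ≥ 1.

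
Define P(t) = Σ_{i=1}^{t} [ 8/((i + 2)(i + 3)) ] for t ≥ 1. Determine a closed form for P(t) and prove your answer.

P(t) = 8t/(3(t + 3))

We claim P(t) = 8t/(3(t + 3)) for all t ≥ 1.
When t = 1: P(1) = 2/3, and the closed form gives 2/3. They agree.
Inductive step: suppose the statement holds for some i ≥ 1, so P(i) = 8i/(3(i + 3)).
Then P(i+1) = P(i) + (8/((i + 3)(i + 4))) = (8i/(3(i + 3))) + (8/((i + 3)(i + 4))).
Simplifying, P(i+1) = 8(i + 1)/(3(i + 4)) = 8(i+1)/(3((i+1) + 3)),
which is the closed form with t = i+1.
Hence, by induction on t, the claim holds for every t ≥ 1.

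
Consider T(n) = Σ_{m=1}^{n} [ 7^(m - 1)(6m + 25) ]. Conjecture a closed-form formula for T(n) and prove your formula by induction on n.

T(n) = 7^n(n + 4) - 4

We claim T(n) = 7^n(n + 4) - 4 for all n ≥ 1.
When n = 1: T(1) = 31, and the closed form gives 31. They agree.
Inductive step: suppose the statement holds for some m ≥ 1, so T(m) = 7^m(m + 4) - 4.
Then T(m+1) = T(m) + (7^m(6m + 31)) = (7^m(m + 4) - 4) + (7^m(6m + 31)).
Simplifying, T(m+1) = 7·7^m·m + 35·7^m - 4 = 7^(m+1)((m+1) + 4) - 4,
which is the closed form with n = m+1.
By induction, the statement is established for all n ≥ 1.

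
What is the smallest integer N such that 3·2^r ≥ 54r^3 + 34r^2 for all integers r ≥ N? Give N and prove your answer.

N = 17

At r = 16: 196608 < 229888, so the inequality fails and N ≥ 17. We prove 3·2^r ≥ 54r^3 + 34r^2 for all r ≥ 17.
When r = 17: 3·2^r = 393216 and 54r^3 + 34r^2 = 275128, so 393216 ≥ 275128.
Inductive step: assume the claim holds for r = k, so 3·2^k ≥ 54k^3 + 34k^2.
Then 3·2^(k + 1) = 2·(3·2^k) ≥ 2·(54k^3 + 34k^2).
Also, for k ≥ 17 we have 2·(54k^3 + 34k^2) ≥ 54(k+1)^3 + 34(k+1)^2, since 2·(54k^3 + 34k^2) − (54(k+1)^3 + 34(k+1)^2) = 54k^3 - 128k^2 - 230k - 88, which is nonnegative for all k ≥ 17.
Combining, 3·2^(k + 1) ≥ 54(k+1)^3 + 34(k+1)^2.
By the principle of mathematical induction, the result holds for all r ≥ 17.
Hence the smallest such N is 17.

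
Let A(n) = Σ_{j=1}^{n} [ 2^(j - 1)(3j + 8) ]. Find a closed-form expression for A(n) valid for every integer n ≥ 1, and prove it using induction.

A(n) = 2^n(3n + 5) - 5

We claim A(n) = 2^n(3n + 5) - 5 for all n ≥ 1.
Base case (n = 1): A(1) = 11, and the closed form gives 11. They agree.
For the inductive step, assume it holds for an arbitrary j ≥ 1, so A(j) = 2^j(3j + 5) - 5.
Then A(j+1) = A(j) + (2^j(3j + 11)) = (2^j(3j + 5) - 5) + (2^j(3j + 11)).
Simplifying, A(j+1) = 6·2^j·j + 16·2^j - 5 = 2^(j+1)(3(j+1) + 5) - 5,
which is the closed form with n = j+1.
By induction, the statement is established for all n ≥ 1.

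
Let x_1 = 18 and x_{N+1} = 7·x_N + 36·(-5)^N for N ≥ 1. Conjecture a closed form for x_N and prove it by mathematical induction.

x_N = -3(-5)^N + 3·7^(N - 1)

Computing the first terms: x_1 = 18, x_2 = -54, x_3 = 522. This suggests x_N = -3(-5)^N + 3·7^(N - 1).
When N = 1: the formula gives 18 = 18 = x_1.
Suppose the result is true for N = m, so x_m = -3(-5)^m + 3·7^(m - 1).
Then x_{m+1} = 7·x_m + 36·(-5)^m = 7·(-3(-5)^m + 3·7^(m - 1)) + 36·(-5)^m = -3(-5)^(m + 1) + 3·7^m = -3(-5)^(m+1) + 3·7^((m+1) - 1),
which is the claimed formula at N = m+1.
By the principle of mathematical induction, the result holds for all N ≥ 1.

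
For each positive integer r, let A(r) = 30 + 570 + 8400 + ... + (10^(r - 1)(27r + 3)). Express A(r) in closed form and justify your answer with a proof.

A(r) = 3·10^r·r

We claim A(r) = 3·10^r·r for all r ≥ 1.
For the base case r = 1: A(1) = 30, and the closed form gives 30. They agree.
For the inductive step, assume it holds for an arbitrary i ≥ 1, so A(i) = 3·10^i·i.
Then A(i+1) = A(i) + (10^i(27i + 30)) = (3·10^i·i) + (10^i(27i + 30)).
Simplifying, A(i+1) = 30·10^i(i + 1) = 3·10^(i+1)·(i+1),
which is the closed form with r = i+1.
Hence, by induction on r, the claim holds for every r ≥ 1.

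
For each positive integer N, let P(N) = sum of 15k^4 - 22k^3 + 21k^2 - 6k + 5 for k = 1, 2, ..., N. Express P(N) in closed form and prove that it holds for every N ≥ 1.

We claim P(N) = N(3N^4 + 2N^3 + N^2 + 2N + 5) for all N ≥ 1.
For the base case N = 1: P(1) = 13, and the closed form gives 13. They agree.
For the inductive step, assume it holds for an arbitrary k ≥ 1, so P(k) = k(3k^4 + 2k^3 + k^2 + 2k + 5).
Then P(k+1) = P(k) + (15k^4 + 38k^3 + 45k^2 + 30k + 13) = (k(3k^4 + 2k^3 + k^2 + 2k + 5)) + (15k^4 + 38k^3 + 45k^2 + 30k + 13).
Simplifying, P(k+1) = (k + 1)(3k^4 + 14k^3 + 25k^2 + 22k + 13) = (k+1)(3(k+1)^4 + 2(k+1)^3 + (k+1)^2 + 2(k+1) + 5),
which is the closed form with N = k+1.
This completes the induction.

P(N) = N(3N^4 + 2N^3 + N^2 + 2N + 5)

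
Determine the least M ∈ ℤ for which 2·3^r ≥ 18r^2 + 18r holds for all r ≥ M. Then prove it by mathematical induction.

M = 6

At r = 5: 486 < 540, so the inequality fails and M ≥ 6. We prove 2·3^r ≥ 18r^2 + 18r for all r ≥ 6.
When r = 6: 2·3^r = 1458 and 18r^2 + 18r = 756, so 1458 ≥ 756.
Suppose the result is true for r = i, so 2·3^i ≥ 18i^2 + 18i.
Then 2·3^(i + 1) = 3·(2·3^i) ≥ 3·(18i^2 + 18i).
Also, for i ≥ 6 we have 3·(18i^2 + 18i) ≥ 18(i+1)^2 + 18(i+1), since 3·(18i^2 + 18i) − (18(i+1)^2 + 18(i+1)) = 36i^2 - 36, which is nonnegative for all i ≥ 6.
Combining, 2·3^(i + 1) ≥ 18(i+1)^2 + 18(i+1).
By induction, the statement is established for all r ≥ 6.
Hence the smallest such M is 6.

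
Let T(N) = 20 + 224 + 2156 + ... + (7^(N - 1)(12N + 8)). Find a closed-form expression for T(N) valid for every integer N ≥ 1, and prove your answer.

T(N) = 7^N(2N + 1) - 1

We claim T(N) = 7^N(2N + 1) - 1 for all N ≥ 1.
Base step (N = 1): T(1) = 20, and the closed form gives 20. They agree.
Inductive step: assume the claim holds for N = r, so T(r) = 7^r(2r + 1) - 1.
Then T(r+1) = T(r) + (7^r(12r + 20)) = (7^r(2r + 1) - 1) + (7^r(12r + 20)).
Simplifying, T(r+1) = 14·7^r·r + 21·7^r - 1 = 7^(r+1)(2(r+1) + 1) - 1,
which is the closed form with N = r+1.
This completes the induction.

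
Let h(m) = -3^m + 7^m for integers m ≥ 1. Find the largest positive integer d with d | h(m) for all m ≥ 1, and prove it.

d = 4

Computing the first values: h(1) = 4 and h(2) = 40; gcd(4, 40) = 4, so d ≤ 4.
We prove 4 | -3^m + 7^m for all m ≥ 1 by induction on m.
When m = 1: h(1) = 4 = 4·(1), so 4 | h(1).
Inductive step: assume the claim holds for m = k, i.e. 4 | h(k). Then
7^{k+1} − 3^{k+1} = 7·7^k − 3·3^k = 7·(7^k − 3^k) + (4)·3^k. The first term is divisible by 4 by the inductive hypothesis, and the second term (4)·3^k is divisible by 4 since 4 | 4. Hence 4 | h(k+1).
By induction, the statement is established for all m ≥ 1.
Therefore the largest such d is 4.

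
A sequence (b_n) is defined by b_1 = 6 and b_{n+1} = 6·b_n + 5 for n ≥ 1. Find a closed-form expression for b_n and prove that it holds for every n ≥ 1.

b_n = 7·6^(n - 1) - 1

Computing the first terms: b_1 = 6, b_2 = 41, b_3 = 251. This suggests b_n = 7·6^(n - 1) - 1.
Base step (n = 1): the formula gives 6 = 6 = b_1.
For the inductive step, assume it holds for an arbitrary k ≥ 1, so b_k = 7·6^(k - 1) - 1.
Then b_{k+1} = 6·b_k + 5 = 6·(7·6^(k - 1) - 1) + 5 = 7·6^k - 1 = 7·6^((k+1) - 1) - 1,
which is the claimed formula at n = k+1.
This completes the induction.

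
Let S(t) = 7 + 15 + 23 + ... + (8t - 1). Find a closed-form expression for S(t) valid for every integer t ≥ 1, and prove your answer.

S(t) = t(4t + 3)

We claim S(t) = t(4t + 3) for all t ≥ 1.
Base case (t = 1): S(1) = 7, and the closed form gives 7. They agree.
Suppose the result is true for t = k, so S(k) = k(4k + 3).
Then S(k+1) = S(k) + (8k + 7) = (k(4k + 3)) + (8k + 7).
Simplifying, S(k+1) = (k + 1)(4k + 7) = (k+1)(4(k+1) + 3),
which is the closed form with t = k+1.
By induction, the statement is established for all t ≥ 1.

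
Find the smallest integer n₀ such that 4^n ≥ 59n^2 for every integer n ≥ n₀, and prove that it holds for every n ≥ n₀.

At n = 5: 1024 < 1475, so the inequality fails and n₀ ≥ 6. We prove 4^n ≥ 59n^2 for all n ≥ 6.
For the base case n = 6: 4^n = 4096 and 59n^2 = 2124, so 4096 ≥ 2124.
Suppose the result is true for n = k, so 4^k ≥ 59k^2.
Then 4^(k + 1) = 4·(4^k) ≥ 4·(59k^2).
Also, for k ≥ 6 we have 4·(59k^2) ≥ 59(k+1)^2, since 4 ≥ (1 + 1/k)^2 for all k ≥ 6.
Combining, 4^(k + 1) ≥ 59(k+1)^2.
This completes the induction.
Hence the smallest such n₀ is 6.

n₀ = 6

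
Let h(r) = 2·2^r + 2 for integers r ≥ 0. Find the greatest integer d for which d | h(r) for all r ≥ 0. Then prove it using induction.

d = 2

Computing the first values: h(0) = 4 and h(1) = 6; gcd(4, 6) = 2, so d ≤ 2.
We prove 2 | 2·2^r + 2 for all r ≥ 0 by induction on r.
Base case (r = 0): h(0) = 4 = 2·(2), so 2 | h(0).
Inductive step: assume the claim holds for r = k, i.e. 2 | h(k). Then
h(k+1) = 2·2^(k+1) + 2 = 2·(2·2^k + 2) - 2 = 2·h(k) - 2. The first term is divisible by 2 by the inductive hypothesis, and -2 is divisible by 2. Hence 2 | h(k+1).
By induction, the statement is established for all r ≥ 0.
Therefore the largest such d is 2.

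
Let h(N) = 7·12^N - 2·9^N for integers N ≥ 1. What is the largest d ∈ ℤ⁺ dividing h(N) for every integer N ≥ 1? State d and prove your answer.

d = 6

Computing the first values: h(1) = 66 and h(2) = 846; gcd(66, 846) = 6, so d ≤ 6.
We prove 6 | 7·12^N - 2·9^N for all N ≥ 1 by induction on N.
Base step (N = 1): h(1) = 66 = 6·(11), so 6 | h(1).
Inductive step: suppose the statement holds for some j ≥ 1, i.e. 6 | h(j). Then
h(j+1) − 12·h(j) = (7·12^(j+1) - 2·9^(j+1)) − 12·(7·12^j - 2·9^j) = (-2)·9^j·(9 − 12) = (6)·9^j. Since 6 | h(j) by the inductive hypothesis, 6 | 12·h(j); and 6 | 6 since 6 = 6·1. Therefore 6 | h(j+1).
By the principle of mathematical induction, the result holds for all N ≥ 1.
Therefore the largest such d is 6.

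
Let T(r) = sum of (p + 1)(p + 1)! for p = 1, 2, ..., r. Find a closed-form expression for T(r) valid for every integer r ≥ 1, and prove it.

We claim T(r) = (r + 2)! - 2 for all r ≥ 1.
For the base case r = 1: T(1) = 4, and the closed form gives 4. They agree.
Inductive step: assume the claim holds for r = p, so T(p) = (p + 2)! - 2.
Then T(p+1) = T(p) + ((p + 2)(p + 2)!) = ((p + 2)! - 2) + ((p + 2)(p + 2)!).
Simplifying, T(p+1) = ((p+1) + 2)! - 2,
which is the closed form with r = p+1.
This completes the induction.

T(r) = (r + 2)! - 2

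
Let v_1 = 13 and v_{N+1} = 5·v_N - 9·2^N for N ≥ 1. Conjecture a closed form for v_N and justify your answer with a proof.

v_N = 3·2^N + 7·5^(N - 1)

Computing the first terms: v_1 = 13, v_2 = 47, v_3 = 199. This suggests v_N = 3·2^N + 7·5^(N - 1).
Base step (N = 1): the formula gives 13 = 13 = v_1.
Inductive step: suppose the statement holds for some j ≥ 1, so v_j = 3·2^j + 7·5^(j - 1).
Then v_{j+1} = 5·v_j - 9·2^j = 5·(3·2^j + 7·5^(j - 1)) - 9·2^j = 3·2^(j + 1) + 7·5^j = 3·2^(j+1) + 7·5^((j+1) - 1),
which is the claimed formula at N = j+1.
By the principle of mathematical induction, the result holds for all N ≥ 1.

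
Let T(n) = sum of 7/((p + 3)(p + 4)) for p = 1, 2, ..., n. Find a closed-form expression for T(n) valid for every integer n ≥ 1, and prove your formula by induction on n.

We claim T(n) = 7n/(4(n + 4)) for all n ≥ 1.
For the base case n = 1: T(1) = 7/20, and the closed form gives 7/20. They agree.
Inductive step: assume the claim holds for n = p, so T(p) = 7p/(4(p + 4)).
Then T(p+1) = T(p) + (7/((p + 4)(p + 5))) = (7p/(4(p + 4))) + (7/((p + 4)(p + 5))).
Simplifying, T(p+1) = 7(p + 1)/(4(p + 5)) = 7(p+1)/(4((p+1) + 4)),
which is the closed form with n = p+1.
By the principle of mathematical induction, the result holds for all n ≥ 1.

T(n) = 7n/(4(n + 4))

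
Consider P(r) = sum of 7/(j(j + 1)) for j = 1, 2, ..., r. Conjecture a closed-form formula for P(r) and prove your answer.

P(r) = 7r/(r + 1)

We claim P(r) = 7r/(r + 1) for all r ≥ 1.
For the base case r = 1: P(1) = 7/2, and the closed form gives 7/2. They agree.
Inductive step: assume the claim holds for r = j, so P(j) = 7j/(j + 1).
Then P(j+1) = P(j) + (7/((j + 1)(j + 2))) = (7j/(j + 1)) + (7/((j + 1)(j + 2))).
Simplifying, P(j+1) = 7(j + 1)/(j + 2) = 7(j+1)/((j+1) + 1),
which is the closed form with r = j+1.
Hence, by induction on r, the claim holds for every r ≥ 1.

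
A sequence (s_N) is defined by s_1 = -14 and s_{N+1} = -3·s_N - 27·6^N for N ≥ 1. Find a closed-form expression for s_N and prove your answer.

Computing the first terms: s_1 = -14, s_2 = -120, s_3 = -612. This suggests s_N = 4(-3)^(N - 1) - 3·6^N.
When N = 1: the formula gives -14 = -14 = s_1.
Inductive step: suppose the statement holds for some k ≥ 1, so s_k = 4(-3)^(k - 1) - 3·6^k.
Then s_{k+1} = -3·s_k - 27·6^k = -3·(4(-3)^(k - 1) - 3·6^k) - 27·6^k = 4(-3)^k - 3·6^(k + 1) = 4(-3)^((k+1) - 1) - 3·6^(k+1),
which is the claimed formula at N = k+1.
By induction, the statement is established for all N ≥ 1.

s_N = 4(-3)^(N - 1) - 3·6^N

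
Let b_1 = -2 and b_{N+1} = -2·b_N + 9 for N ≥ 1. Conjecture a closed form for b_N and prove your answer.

Computing the first terms: b_1 = -2, b_2 = 13, b_3 = -17. This suggests b_N = -5(-2)^(N - 1) + 3.
When N = 1: the formula gives -2 = -2 = b_1.
For the inductive step, assume it holds for an arbitrary j ≥ 1, so b_j = -5(-2)^(j - 1) + 3.
Then b_{j+1} = -2·b_j + 9 = -2·(-5(-2)^(j - 1) + 3) + 9 = -5(-2)^j + 3 = -5(-2)^((j+1) - 1) + 3,
which is the claimed formula at N = j+1.
Hence, by induction on N, the claim holds for every N ≥ 1.

b_N = -5(-2)^(N - 1) + 3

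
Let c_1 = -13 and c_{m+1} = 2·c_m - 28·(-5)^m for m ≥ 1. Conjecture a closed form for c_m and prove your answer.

c_m = 4(-5)^m + 7·2^(m - 1)

Computing the first terms: c_1 = -13, c_2 = 114, c_3 = -472. This suggests c_m = 4(-5)^m + 7·2^(m - 1).
When m = 1: the formula gives -13 = -13 = c_1.
Suppose the result is true for m = i, so c_i = 4(-5)^i + 7·2^(i - 1).
Then c_{i+1} = 2·c_i - 28·(-5)^i = 2·(4(-5)^i + 7·2^(i - 1)) - 28·(-5)^i = 4(-5)^(i + 1) + 7·2^i = 4(-5)^(i+1) + 7·2^((i+1) - 1),
which is the claimed formula at m = i+1.
This completes the induction.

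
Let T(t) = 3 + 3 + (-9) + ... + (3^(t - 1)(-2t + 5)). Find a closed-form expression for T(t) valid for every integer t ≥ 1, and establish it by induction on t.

We claim T(t) = 3^t(-t + 3) - 3 for all t ≥ 1.
Base case (t = 1): T(1) = 3, and the closed form gives 3. They agree.
Suppose the result is true for t = i, so T(i) = 3^i(-i + 3) - 3.
Then T(i+1) = T(i) + (3^i(-2i + 3)) = (3^i(-i + 3) - 3) + (3^i(-2i + 3)).
Simplifying, T(i+1) = -3·3^i·i + 6·3^i - 3 = 3^(i+1)(-(i+1) + 3) - 3,
which is the closed form with t = i+1.
By induction, the statement is established for all t ≥ 1.

T(t) = 3^t(-t + 3) - 3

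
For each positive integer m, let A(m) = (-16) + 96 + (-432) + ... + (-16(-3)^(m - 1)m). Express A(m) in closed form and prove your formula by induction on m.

A(m) = (-3)^m(4m + 1) - 1

We claim A(m) = (-3)^m(4m + 1) - 1 for all m ≥ 1.
Base step (m = 1): A(1) = -16, and the closed form gives -16. They agree.
Inductive step: suppose the statement holds for some p ≥ 1, so A(p) = (-3)^p(4p + 1) - 1.
Then A(p+1) = A(p) + (16(-3)^p(-p - 1)) = ((-3)^p(4p + 1) - 1) + (16(-3)^p(-p - 1)).
Simplifying, A(p+1) = -12(-3)^p·p - 15(-3)^p - 1 = (-3)^(p+1)(4(p+1) + 1) - 1,
which is the closed form with m = p+1.
This completes the induction.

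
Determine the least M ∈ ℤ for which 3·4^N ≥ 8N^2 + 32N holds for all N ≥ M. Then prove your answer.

M = 3

At N = 2: 48 < 96, so the inequality fails and M ≥ 3. We prove 3·4^N ≥ 8N^2 + 32N for all N ≥ 3.
Base step (N = 3): 3·4^N = 192 and 8N^2 + 32N = 168, so 192 ≥ 168.
For the inductive step, assume it holds for an arbitrary m ≥ 3, so 3·4^m ≥ 8m^2 + 32m.
Then 3·4^(m + 1) = 4·(3·4^m) ≥ 4·(8m^2 + 32m).
Also, for m ≥ 3 we have 4·(8m^2 + 32m) ≥ 8(m+1)^2 + 32(m+1), since 4·(8m^2 + 32m) − (8(m+1)^2 + 32(m+1)) = 24m^2 + 80m - 40, which is nonnegative for all m ≥ 3.
Combining, 3·4^(m + 1) ≥ 8(m+1)^2 + 32(m+1).
Hence, by induction on N, the claim holds for every N ≥ 3.
Hence the smallest such M is 3.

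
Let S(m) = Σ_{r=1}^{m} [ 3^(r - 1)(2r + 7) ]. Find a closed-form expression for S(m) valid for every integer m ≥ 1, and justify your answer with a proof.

We claim S(m) = 3^m(m + 3) - 3 for all m ≥ 1.
For the base case m = 1: S(1) = 9, and the closed form gives 9. They agree.
For the inductive step, assume it holds for an arbitrary r ≥ 1, so S(r) = 3^r(r + 3) - 3.
Then S(r+1) = S(r) + (3^r(2r + 9)) = (3^r(r + 3) - 3) + (3^r(2r + 9)).
Simplifying, S(r+1) = 3·3^r·r + 12·3^r - 3 = 3^(r+1)((r+1) + 3) - 3,
which is the closed form with m = r+1.
By the principle of mathematical induction, the result holds for all m ≥ 1.

S(m) = 3^m(m + 3) - 3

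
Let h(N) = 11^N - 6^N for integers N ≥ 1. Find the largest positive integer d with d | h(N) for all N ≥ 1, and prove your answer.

d = 5

Computing the first values: h(1) = 5 and h(2) = 85; gcd(5, 85) = 5, so d ≤ 5.
We prove 5 | 11^N - 6^N for all N ≥ 1 by induction on N.
For the base case N = 1: h(1) = 5 = 5·(1), so 5 | h(1).
Inductive step: assume the claim holds for N = i, i.e. 5 | h(i). Then
11^{i+1} − 6^{i+1} = 11·11^i − 6·6^i = 11·(11^i − 6^i) + (5)·6^i. The first term is divisible by 5 by the inductive hypothesis, and the second term (5)·6^i is divisible by 5 since 5 | 5. Hence 5 | h(i+1).
Hence, by induction on N, the claim holds for every N ≥ 1.
Therefore the largest such d is 5.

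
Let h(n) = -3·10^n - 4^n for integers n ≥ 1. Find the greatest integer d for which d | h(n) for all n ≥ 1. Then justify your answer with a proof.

Computing the first values: h(1) = -34 and h(2) = -316; gcd(-34, -316) = 2, so d ≤ 2.
We prove 2 | -3·10^n - 4^n for all n ≥ 1 by induction on n.
For the base case n = 1: h(1) = -34 = 2·(-17), so 2 | h(1).
Suppose the result is true for n = i, i.e. 2 | h(i). Then
h(i+1) − 10·h(i) = (-3·10^(i+1) - 4^(i+1)) − 10·(-3·10^i - 4^i) = (-1)·4^i·(4 − 10) = (6)·4^i. Since 2 | h(i) by the inductive hypothesis, 2 | 10·h(i); and 2 | 6 since 6 = 2·3. Therefore 2 | h(i+1).
By the principle of mathematical induction, the result holds for all n ≥ 1.
Therefore the largest such d is 2.

d = 2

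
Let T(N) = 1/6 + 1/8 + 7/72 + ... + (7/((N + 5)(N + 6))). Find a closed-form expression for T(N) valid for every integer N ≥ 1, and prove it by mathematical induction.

T(N) = 7N/(6(N + 6))

We claim T(N) = 7N/(6(N + 6)) for all N ≥ 1.
Base step (N = 1): T(1) = 1/6, and the closed form gives 1/6. They agree.
For the inductive step, assume it holds for an arbitrary p ≥ 1, so T(p) = 7p/(6(p + 6)).
Then T(p+1) = T(p) + (7/((p + 6)(p + 7))) = (7p/(6(p + 6))) + (7/((p + 6)(p + 7))).
Simplifying, T(p+1) = 7(p + 1)/(6(p + 7)) = 7(p+1)/(6((p+1) + 6)),
which is the closed form with N = p+1.
This completes the induction.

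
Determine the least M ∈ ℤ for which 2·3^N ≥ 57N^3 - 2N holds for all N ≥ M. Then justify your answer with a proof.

At N = 9: 39366 < 41535, so the inequality fails and M ≥ 10. We prove 2·3^N ≥ 57N^3 - 2N for all N ≥ 10.
Base step (N = 10): 2·3^N = 118098 and 57N^3 - 2N = 56980, so 118098 ≥ 56980.
Inductive step: suppose the statement holds for some m ≥ 10, so 2·3^m ≥ 57m^3 - 2m.
Then 2·3^(m + 1) = 3·(2·3^m) ≥ 3·(57m^3 - 2m).
Also, for m ≥ 10 we have 3·(57m^3 - 2m) ≥ 57(m+1)^3 - 2(m+1), since 3·(57m^3 - 2m) − (57(m+1)^3 - 2(m+1)) = 114m^3 - 171m^2 - 175m - 55, which is nonnegative for all m ≥ 10.
Combining, 2·3^(m + 1) ≥ 57(m+1)^3 - 2(m+1).
This completes the induction.
Hence the smallest such M is 10.

M = 10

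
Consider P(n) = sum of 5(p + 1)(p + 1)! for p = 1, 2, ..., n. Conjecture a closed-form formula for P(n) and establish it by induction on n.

P(n) = 5(n + 2)! - 10

We claim P(n) = 5(n + 2)! - 10 for all n ≥ 1.
When n = 1: P(1) = 20, and the closed form gives 20. They agree.
For the inductive step, assume it holds for an arbitrary p ≥ 1, so P(p) = 5(p + 2)! - 10.
Then P(p+1) = P(p) + (5(p + 2)(p + 2)!) = (5(p + 2)! - 10) + (5(p + 2)(p + 2)!).
Simplifying, P(p+1) = 5((p+1) + 2)! - 10,
which is the closed form with n = p+1.
This completes the induction.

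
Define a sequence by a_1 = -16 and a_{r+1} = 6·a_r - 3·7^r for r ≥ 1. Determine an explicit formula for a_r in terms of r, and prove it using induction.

Computing the first terms: a_1 = -16, a_2 = -117, a_3 = -849. This suggests a_r = 5·6^(r - 1) - 3·7^r.
When r = 1: the formula gives -16 = -16 = a_1.
Suppose the result is true for r = p, so a_p = 5·6^(p - 1) - 3·7^p.
Then a_{p+1} = 6·a_p - 3·7^p = 6·(5·6^(p - 1) - 3·7^p) - 3·7^p = 5·6^p - 3·7^(p + 1) = 5·6^((p+1) - 1) - 3·7^(p+1),
which is the claimed formula at r = p+1.
By the principle of mathematical induction, the result holds for all r ≥ 1.

a_r = 5·6^(r - 1) - 3·7^r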